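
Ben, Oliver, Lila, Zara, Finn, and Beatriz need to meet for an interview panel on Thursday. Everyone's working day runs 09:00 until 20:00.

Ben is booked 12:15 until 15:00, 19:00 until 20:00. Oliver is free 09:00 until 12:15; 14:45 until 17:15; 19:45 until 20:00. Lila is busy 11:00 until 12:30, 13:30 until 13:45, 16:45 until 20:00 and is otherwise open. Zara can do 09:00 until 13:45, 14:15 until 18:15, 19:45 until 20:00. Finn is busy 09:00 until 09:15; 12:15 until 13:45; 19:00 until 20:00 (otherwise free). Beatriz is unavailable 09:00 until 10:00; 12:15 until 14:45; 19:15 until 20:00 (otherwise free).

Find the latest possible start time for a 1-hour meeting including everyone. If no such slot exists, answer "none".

Ben free: 09:00-12:15, 15:00-19:00 (invert busy blocks within the working day).
Oliver free: 09:00-12:15, 14:45-17:15, 19:45-20:00.
Lila free: 09:00-11:00, 12:30-13:30, 13:45-16:45 (invert busy blocks within the working day).
Zara free: 09:00-13:45, 14:15-18:15, 19:45-20:00.
Finn free: 09:15-12:15, 13:45-19:00 (invert busy blocks within the working day).
Beatriz free: 10:00-12:15, 14:45-19:15 (invert busy blocks within the working day).
Ben ∩ Oliver: 09:00-12:15, 15:00-17:15.
Ben ∩ Oliver ∩ Lila: 09:00-11:00, 15:00-16:45.
Ben ∩ Oliver ∩ Lila ∩ Zara: 09:00-11:00, 15:00-16:45.
Ben ∩ Oliver ∩ Lila ∩ Zara ∩ Finn: 09:15-11:00, 15:00-16:45.
Ben ∩ Oliver ∩ Lila ∩ Zara ∩ Finn ∩ Beatriz: 10:00-11:00, 15:00-16:45.
Those are the intersection windows.
The last common window of at least 60 minutes is 15:00-16:45; a 60-minute meeting can start as late as 15:45 and still end by 16:45.

15:45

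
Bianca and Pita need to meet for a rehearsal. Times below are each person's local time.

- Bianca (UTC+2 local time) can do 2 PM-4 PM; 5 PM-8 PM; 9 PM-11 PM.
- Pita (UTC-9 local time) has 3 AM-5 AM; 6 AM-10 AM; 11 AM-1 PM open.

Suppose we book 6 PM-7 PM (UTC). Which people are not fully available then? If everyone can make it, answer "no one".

Bianca

Bianca in UTC: 12:00-14:00, 15:00-18:00, 19:00-21:00 (subtract 2h to convert from UTC+2).
Pita in UTC: 12:00-14:00, 15:00-19:00, 20:00-22:00 (add 9h to convert from UTC-9).
Bianca: not fully free for 18:00-19:00. Pita: free for 18:00-19:00.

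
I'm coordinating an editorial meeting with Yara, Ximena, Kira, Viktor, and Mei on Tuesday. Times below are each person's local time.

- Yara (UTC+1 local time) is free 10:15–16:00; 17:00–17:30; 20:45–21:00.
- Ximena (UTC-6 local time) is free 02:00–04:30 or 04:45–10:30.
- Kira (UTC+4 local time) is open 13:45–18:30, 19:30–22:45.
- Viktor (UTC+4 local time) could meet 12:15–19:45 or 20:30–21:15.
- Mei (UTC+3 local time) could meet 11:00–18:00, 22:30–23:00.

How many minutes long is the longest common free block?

Yara in UTC: 09:15-15:00, 16:00-16:30, 19:45-20:00 (subtract 1h to convert from UTC+1).
Ximena in UTC: 08:00-10:30, 10:45-16:30 (add 6h to convert from UTC-6).
Kira in UTC: 09:45-14:30, 15:30-18:45 (subtract 4h to convert from UTC+4).
Viktor in UTC: 08:15-15:45, 16:30-17:15 (subtract 4h to convert from UTC+4).
Mei in UTC: 08:00-15:00, 19:30-20:00 (subtract 3h to convert from UTC+3).
Yara ∩ Ximena: 09:15-10:30, 10:45-15:00, 16:00-16:30.
Yara ∩ Ximena ∩ Kira: 09:45-10:30, 10:45-14:30, 16:00-16:30.
Yara ∩ Ximena ∩ Kira ∩ Viktor: 09:45-10:30, 10:45-14:30.
Yara ∩ Ximena ∩ Kira ∩ Viktor ∩ Mei: 09:45-10:30, 10:45-14:30.
The longest is 10:45-14:30 at 225 minutes.

225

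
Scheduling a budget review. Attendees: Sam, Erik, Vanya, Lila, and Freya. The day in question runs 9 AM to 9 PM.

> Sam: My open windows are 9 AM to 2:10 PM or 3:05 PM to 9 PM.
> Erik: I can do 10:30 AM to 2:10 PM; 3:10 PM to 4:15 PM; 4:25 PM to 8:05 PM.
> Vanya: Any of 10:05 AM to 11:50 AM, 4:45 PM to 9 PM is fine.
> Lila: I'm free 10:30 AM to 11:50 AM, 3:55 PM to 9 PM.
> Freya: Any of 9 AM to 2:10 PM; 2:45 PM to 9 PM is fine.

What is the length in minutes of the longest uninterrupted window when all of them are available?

Sam ∩ Erik: 10:30-14:10, 15:10-16:15, 16:25-20:05.
Sam ∩ Erik ∩ Vanya: 10:30-11:50, 16:45-20:05.
Sam ∩ Erik ∩ Vanya ∩ Lila: 10:30-11:50, 16:45-20:05.
Sam ∩ Erik ∩ Vanya ∩ Lila ∩ Freya: 10:30-11:50, 16:45-20:05.
Those are the intersection windows.
The longest is 16:45-20:05 at 200 minutes.

200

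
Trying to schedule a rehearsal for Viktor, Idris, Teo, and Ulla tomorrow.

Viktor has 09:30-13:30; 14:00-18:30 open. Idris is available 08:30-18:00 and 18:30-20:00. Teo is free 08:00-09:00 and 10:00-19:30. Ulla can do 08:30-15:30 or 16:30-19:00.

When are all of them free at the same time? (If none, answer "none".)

Viktor ∩ Idris: 09:30-13:30, 14:00-18:00.
Viktor ∩ Idris ∩ Teo: 10:00-13:30, 14:00-18:00.
Viktor ∩ Idris ∩ Teo ∩ Ulla: 10:00-13:30, 14:00-15:30, 16:30-18:00.

10:00-13:30, 14:00-15:30, 16:30-18:00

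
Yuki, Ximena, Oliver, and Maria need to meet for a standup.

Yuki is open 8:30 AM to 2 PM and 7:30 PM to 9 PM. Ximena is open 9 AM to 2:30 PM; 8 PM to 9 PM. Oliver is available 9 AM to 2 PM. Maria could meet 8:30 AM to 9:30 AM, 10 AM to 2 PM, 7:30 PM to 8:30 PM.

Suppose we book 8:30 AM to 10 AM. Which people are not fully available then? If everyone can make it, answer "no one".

Yuki: free for 08:30-10:00. Ximena: not fully free for 08:30-10:00. Oliver: not fully free for 08:30-10:00. Maria: not fully free for 08:30-10:00.

Maria, Oliver, Ximena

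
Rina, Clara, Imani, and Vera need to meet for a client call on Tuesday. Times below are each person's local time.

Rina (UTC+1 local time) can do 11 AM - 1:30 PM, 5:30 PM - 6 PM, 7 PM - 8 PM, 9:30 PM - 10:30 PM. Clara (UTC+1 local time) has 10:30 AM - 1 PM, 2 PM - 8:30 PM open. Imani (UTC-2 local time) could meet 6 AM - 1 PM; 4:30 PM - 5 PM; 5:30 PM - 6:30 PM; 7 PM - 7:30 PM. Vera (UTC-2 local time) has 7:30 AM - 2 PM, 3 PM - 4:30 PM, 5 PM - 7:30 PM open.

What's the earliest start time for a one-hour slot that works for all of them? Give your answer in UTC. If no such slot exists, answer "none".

Rina in UTC: 10:00-12:30, 16:30-17:00, 18:00-19:00, 20:30-21:30 (subtract 1h to convert from UTC+1).
Clara in UTC: 09:30-12:00, 13:00-19:30 (subtract 1h to convert from UTC+1).
Imani in UTC: 08:00-15:00, 18:30-19:00, 19:30-20:30, 21:00-21:30 (add 2h to convert from UTC-2).
Vera in UTC: 09:30-16:00, 17:00-18:30, 19:00-21:30 (add 2h to convert from UTC-2).
Rina ∩ Clara: 10:00-12:00, 16:30-17:00, 18:00-19:00.
Rina ∩ Clara ∩ Imani: 10:00-12:00, 18:30-19:00.
Rina ∩ Clara ∩ Imani ∩ Vera: 10:00-12:00.
The first common window of at least 60 minutes is 10:00-12:00, so the earliest start is 10:00.

10:00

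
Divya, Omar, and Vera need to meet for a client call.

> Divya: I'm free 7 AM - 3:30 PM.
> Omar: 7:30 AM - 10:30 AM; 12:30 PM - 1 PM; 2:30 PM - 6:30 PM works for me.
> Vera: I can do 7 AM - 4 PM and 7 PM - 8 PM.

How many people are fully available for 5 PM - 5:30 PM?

1

Omar can make the full 17:00-17:30 slot — that's 1.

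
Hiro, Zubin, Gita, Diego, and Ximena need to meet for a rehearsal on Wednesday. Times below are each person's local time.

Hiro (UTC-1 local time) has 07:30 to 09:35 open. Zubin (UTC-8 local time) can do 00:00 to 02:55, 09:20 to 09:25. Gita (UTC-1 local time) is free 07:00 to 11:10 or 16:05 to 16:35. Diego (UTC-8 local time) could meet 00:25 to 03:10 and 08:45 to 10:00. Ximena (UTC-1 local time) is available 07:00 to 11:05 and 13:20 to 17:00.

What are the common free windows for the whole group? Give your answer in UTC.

Hiro in UTC: 08:30-10:35 (add 1h to convert from UTC-1).
Zubin in UTC: 08:00-10:55, 17:20-17:25 (add 8h to convert from UTC-8).
Gita in UTC: 08:00-12:10, 17:05-17:35 (add 1h to convert from UTC-1).
Diego in UTC: 08:25-11:10, 16:45-18:00 (add 8h to convert from UTC-8).
Ximena in UTC: 08:00-12:05, 14:20-18:00 (add 1h to convert from UTC-1).
Hiro ∩ Zubin: 08:30-10:35.
Hiro ∩ Zubin ∩ Gita: 08:30-10:35.
Hiro ∩ Zubin ∩ Gita ∩ Diego: 08:30-10:35.
Hiro ∩ Zubin ∩ Gita ∩ Diego ∩ Ximena: 08:30-10:35.

08:30-10:35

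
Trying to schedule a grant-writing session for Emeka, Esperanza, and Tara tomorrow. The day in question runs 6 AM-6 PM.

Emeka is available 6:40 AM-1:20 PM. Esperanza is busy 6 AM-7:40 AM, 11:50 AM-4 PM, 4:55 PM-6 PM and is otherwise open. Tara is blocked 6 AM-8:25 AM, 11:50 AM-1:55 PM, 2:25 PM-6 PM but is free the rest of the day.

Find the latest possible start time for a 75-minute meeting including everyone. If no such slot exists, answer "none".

Emeka free: 06:40-13:20.
Esperanza free: 07:40-11:50, 16:00-16:55 (invert busy blocks within the working day).
Tara free: 08:25-11:50, 13:55-14:25 (invert busy blocks within the working day).
Emeka ∩ Esperanza: 07:40-11:50.
Emeka ∩ Esperanza ∩ Tara: 08:25-11:50.
The last common window of at least 75 minutes is 08:25-11:50; a 75-minute meeting can start as late as 10:35 and still end by 11:50.

10:35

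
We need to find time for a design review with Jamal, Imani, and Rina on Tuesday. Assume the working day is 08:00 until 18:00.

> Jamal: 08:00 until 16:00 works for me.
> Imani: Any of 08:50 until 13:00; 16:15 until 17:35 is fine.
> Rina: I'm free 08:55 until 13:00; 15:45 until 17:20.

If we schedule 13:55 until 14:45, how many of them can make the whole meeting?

1

Jamal can make the full 13:55-14:45 slot — that's 1.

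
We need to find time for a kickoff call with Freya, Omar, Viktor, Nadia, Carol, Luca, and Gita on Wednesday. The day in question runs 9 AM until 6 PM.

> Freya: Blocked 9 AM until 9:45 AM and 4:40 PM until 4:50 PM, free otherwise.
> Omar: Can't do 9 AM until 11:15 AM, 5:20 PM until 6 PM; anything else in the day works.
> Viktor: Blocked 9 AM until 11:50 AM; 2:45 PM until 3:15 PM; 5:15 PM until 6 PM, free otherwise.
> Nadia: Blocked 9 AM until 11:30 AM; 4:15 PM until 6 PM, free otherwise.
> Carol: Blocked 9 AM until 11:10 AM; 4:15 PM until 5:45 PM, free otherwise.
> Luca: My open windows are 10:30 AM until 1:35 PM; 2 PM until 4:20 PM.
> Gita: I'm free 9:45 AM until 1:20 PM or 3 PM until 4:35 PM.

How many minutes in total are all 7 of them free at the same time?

Freya free: 09:45-16:40, 16:50-18:00 (invert busy blocks within the working day).
Omar free: 11:15-17:20 (invert busy blocks within the working day).
Viktor free: 11:50-14:45, 15:15-17:15 (invert busy blocks within the working day).
Nadia free: 11:30-16:15 (invert busy blocks within the working day).
Carol free: 11:10-16:15, 17:45-18:00 (invert busy blocks within the working day).
Luca free: 10:30-13:35, 14:00-16:20.
Gita free: 09:45-13:20, 15:00-16:35.
Freya ∩ Omar: 11:15-16:40, 16:50-17:20.
Freya ∩ Omar ∩ Viktor: 11:50-14:45, 15:15-16:40, 16:50-17:15.
Freya ∩ Omar ∩ Viktor ∩ Nadia: 11:50-14:45, 15:15-16:15.
Freya ∩ Omar ∩ Viktor ∩ Nadia ∩ Carol: 11:50-14:45, 15:15-16:15.
Freya ∩ Omar ∩ Viktor ∩ Nadia ∩ Carol ∩ Luca: 11:50-13:35, 14:00-14:45, 15:15-16:15.
Freya ∩ Omar ∩ Viktor ∩ Nadia ∩ Carol ∩ Luca ∩ Gita: 11:50-13:20, 15:15-16:15.
So the common availability across everyone is 11:50-13:20, 15:15-16:15.
Summing the common windows: 90 + 60 = 150 minutes.

150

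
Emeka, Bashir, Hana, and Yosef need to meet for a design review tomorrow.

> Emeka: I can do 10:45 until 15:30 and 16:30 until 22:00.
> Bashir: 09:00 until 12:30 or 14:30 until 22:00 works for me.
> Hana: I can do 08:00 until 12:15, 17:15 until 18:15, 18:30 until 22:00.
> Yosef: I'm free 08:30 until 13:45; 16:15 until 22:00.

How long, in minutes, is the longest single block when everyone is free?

210

Emeka ∩ Bashir: 10:45-12:30, 14:30-15:30, 16:30-22:00.
Emeka ∩ Bashir ∩ Hana: 10:45-12:15, 17:15-18:15, 18:30-22:00.
Emeka ∩ Bashir ∩ Hana ∩ Yosef: 10:45-12:15, 17:15-18:15, 18:30-22:00.
Those are the intersection windows.
The longest is 18:30-22:00 at 210 minutes.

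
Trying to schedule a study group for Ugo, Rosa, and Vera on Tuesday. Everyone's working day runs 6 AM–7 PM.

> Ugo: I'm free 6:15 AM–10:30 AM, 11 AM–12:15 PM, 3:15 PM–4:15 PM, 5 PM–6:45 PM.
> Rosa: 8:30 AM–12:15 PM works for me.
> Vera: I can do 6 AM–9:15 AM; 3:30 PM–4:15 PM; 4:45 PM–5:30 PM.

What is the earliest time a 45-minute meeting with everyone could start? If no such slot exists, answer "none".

Ugo ∩ Rosa: 08:30-10:30, 11:00-12:15.
Ugo ∩ Rosa ∩ Vera: 08:30-09:15.
The first common window of at least 45 minutes is 08:30-09:15, so the earliest start is 08:30.

08:30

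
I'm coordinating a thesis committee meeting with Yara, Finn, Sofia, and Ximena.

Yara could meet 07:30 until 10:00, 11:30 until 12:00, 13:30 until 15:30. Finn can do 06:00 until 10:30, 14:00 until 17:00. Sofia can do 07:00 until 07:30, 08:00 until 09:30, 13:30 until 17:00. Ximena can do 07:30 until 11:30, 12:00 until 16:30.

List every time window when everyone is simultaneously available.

Yara ∩ Finn: 07:30-10:00, 14:00-15:30.
Yara ∩ Finn ∩ Sofia: 08:00-09:30, 14:00-15:30.
Yara ∩ Finn ∩ Sofia ∩ Ximena: 08:00-09:30, 14:00-15:30.

08:00-09:30, 14:00-15:30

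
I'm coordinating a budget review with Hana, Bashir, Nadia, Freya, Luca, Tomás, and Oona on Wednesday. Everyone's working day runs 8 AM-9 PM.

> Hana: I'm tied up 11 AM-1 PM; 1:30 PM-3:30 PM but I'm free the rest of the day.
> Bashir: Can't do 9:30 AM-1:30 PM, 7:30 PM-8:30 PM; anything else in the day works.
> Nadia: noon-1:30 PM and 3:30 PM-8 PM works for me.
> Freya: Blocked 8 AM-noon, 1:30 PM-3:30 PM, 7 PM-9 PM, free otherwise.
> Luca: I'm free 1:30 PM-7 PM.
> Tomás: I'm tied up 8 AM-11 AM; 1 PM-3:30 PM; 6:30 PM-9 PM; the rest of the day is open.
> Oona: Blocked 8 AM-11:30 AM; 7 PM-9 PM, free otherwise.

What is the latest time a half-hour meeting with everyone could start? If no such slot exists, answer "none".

Hana free: 08:00-11:00, 13:00-13:30, 15:30-21:00 (invert busy blocks within the working day).
Bashir free: 08:00-09:30, 13:30-19:30, 20:30-21:00 (invert busy blocks within the working day).
Nadia free: 12:00-13:30, 15:30-20:00.
Freya free: 12:00-13:30, 15:30-19:00 (invert busy blocks within the working day).
Luca free: 13:30-19:00.
Tomás free: 11:00-13:00, 15:30-18:30 (invert busy blocks within the working day).
Oona free: 11:30-19:00 (invert busy blocks within the working day).
Hana ∩ Bashir: 08:00-09:30, 15:30-19:30, 20:30-21:00.
Hana ∩ Bashir ∩ Nadia: 15:30-19:30.
Hana ∩ Bashir ∩ Nadia ∩ Freya: 15:30-19:00.
Hana ∩ Bashir ∩ Nadia ∩ Freya ∩ Luca: 15:30-19:00.
Hana ∩ Bashir ∩ Nadia ∩ Freya ∩ Luca ∩ Tomás: 15:30-18:30.
Hana ∩ Bashir ∩ Nadia ∩ Freya ∩ Luca ∩ Tomás ∩ Oona: 15:30-18:30.
So the common availability across everyone is 15:30-18:30.
The last common window of at least 30 minutes is 15:30-18:30; a 30-minute meeting can start as late as 18:00 and still end by 18:30.

18:00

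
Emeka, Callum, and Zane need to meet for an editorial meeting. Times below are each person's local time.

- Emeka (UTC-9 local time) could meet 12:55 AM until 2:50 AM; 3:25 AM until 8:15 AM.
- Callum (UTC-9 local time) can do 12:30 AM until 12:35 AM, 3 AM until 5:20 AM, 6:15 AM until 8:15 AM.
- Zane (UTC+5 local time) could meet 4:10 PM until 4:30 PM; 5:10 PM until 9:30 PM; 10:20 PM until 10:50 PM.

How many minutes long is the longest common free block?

115

Emeka in UTC: 09:55-11:50, 12:25-17:15 (add 9h to convert from UTC-9).
Callum in UTC: 09:30-09:35, 12:00-14:20, 15:15-17:15 (add 9h to convert from UTC-9).
Zane in UTC: 11:10-11:30, 12:10-16:30, 17:20-17:50 (subtract 5h to convert from UTC+5).
Emeka ∩ Callum: 12:25-14:20, 15:15-17:15.
Emeka ∩ Callum ∩ Zane: 12:25-14:20, 15:15-16:30.
The longest is 12:25-14:20 at 115 minutes.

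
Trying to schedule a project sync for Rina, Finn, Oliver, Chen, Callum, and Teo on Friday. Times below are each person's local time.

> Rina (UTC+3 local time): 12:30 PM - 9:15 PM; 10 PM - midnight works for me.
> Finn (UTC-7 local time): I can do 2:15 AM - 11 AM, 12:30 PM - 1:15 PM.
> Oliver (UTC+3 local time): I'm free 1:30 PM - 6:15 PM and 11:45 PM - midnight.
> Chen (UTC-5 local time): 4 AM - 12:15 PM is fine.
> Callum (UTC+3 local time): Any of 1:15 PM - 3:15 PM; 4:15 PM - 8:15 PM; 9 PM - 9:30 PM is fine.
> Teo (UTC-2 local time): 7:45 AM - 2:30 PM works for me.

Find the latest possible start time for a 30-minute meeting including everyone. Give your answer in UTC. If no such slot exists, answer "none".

Rina in UTC: 09:30-18:15, 19:00-21:00 (subtract 3h to convert from UTC+3).
Finn in UTC: 09:15-18:00, 19:30-20:15 (add 7h to convert from UTC-7).
Oliver in UTC: 10:30-15:15, 20:45-21:00 (subtract 3h to convert from UTC+3).
Chen in UTC: 09:00-17:15 (add 5h to convert from UTC-5).
Callum in UTC: 10:15-12:15, 13:15-17:15, 18:00-18:30 (subtract 3h to convert from UTC+3).
Teo in UTC: 09:45-16:30 (add 2h to convert from UTC-2).
Rina ∩ Finn: 09:30-18:00, 19:30-20:15.
Rina ∩ Finn ∩ Oliver: 10:30-15:15.
Rina ∩ Finn ∩ Oliver ∩ Chen: 10:30-15:15.
Rina ∩ Finn ∩ Oliver ∩ Chen ∩ Callum: 10:30-12:15, 13:15-15:15.
Rina ∩ Finn ∩ Oliver ∩ Chen ∩ Callum ∩ Teo: 10:30-12:15, 13:15-15:15.
The last common window of at least 30 minutes is 13:15-15:15; a 30-minute meeting can start as late as 14:45 and still end by 15:15.

14:45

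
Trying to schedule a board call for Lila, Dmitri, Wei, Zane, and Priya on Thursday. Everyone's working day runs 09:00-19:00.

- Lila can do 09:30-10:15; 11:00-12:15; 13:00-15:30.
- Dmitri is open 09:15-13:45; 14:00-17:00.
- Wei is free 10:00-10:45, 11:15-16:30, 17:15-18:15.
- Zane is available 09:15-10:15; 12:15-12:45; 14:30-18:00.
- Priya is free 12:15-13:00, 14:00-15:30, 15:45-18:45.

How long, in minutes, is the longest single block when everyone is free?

60

Lila ∩ Dmitri: 09:30-10:15, 11:00-12:15, 13:00-13:45, 14:00-15:30.
Lila ∩ Dmitri ∩ Wei: 10:00-10:15, 11:15-12:15, 13:00-13:45, 14:00-15:30.
Lila ∩ Dmitri ∩ Wei ∩ Zane: 10:00-10:15, 14:30-15:30.
Lila ∩ Dmitri ∩ Wei ∩ Zane ∩ Priya: 14:30-15:30.
The longest is 14:30-15:30 at 60 minutes.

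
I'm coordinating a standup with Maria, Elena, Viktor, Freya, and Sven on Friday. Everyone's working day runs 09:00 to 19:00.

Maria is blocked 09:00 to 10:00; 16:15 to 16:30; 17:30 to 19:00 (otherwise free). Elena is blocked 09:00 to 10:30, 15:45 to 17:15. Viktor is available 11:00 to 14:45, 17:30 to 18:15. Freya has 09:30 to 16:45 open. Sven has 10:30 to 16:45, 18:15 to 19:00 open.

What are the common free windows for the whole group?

Maria free: 10:00-16:15, 16:30-17:30 (invert busy blocks within the working day).
Elena free: 10:30-15:45, 17:15-19:00 (invert busy blocks within the working day).
Viktor free: 11:00-14:45, 17:30-18:15.
Freya free: 09:30-16:45.
Sven free: 10:30-16:45, 18:15-19:00.
Maria ∩ Elena: 10:30-15:45, 17:15-17:30.
Maria ∩ Elena ∩ Viktor: 11:00-14:45.
Maria ∩ Elena ∩ Viktor ∩ Freya: 11:00-14:45.
Maria ∩ Elena ∩ Viktor ∩ Freya ∩ Sven: 11:00-14:45.

11:00-14:45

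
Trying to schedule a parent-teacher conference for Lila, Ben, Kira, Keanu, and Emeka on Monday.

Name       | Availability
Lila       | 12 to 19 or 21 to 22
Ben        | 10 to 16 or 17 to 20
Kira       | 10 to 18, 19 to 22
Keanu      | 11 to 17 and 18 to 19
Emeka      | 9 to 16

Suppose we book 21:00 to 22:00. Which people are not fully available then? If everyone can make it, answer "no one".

Lila: free for 21:00-22:00. Ben: not fully free for 21:00-22:00. Kira: free for 21:00-22:00. Keanu: not fully free for 21:00-22:00. Emeka: not fully free for 21:00-22:00.

Ben, Emeka, Keanu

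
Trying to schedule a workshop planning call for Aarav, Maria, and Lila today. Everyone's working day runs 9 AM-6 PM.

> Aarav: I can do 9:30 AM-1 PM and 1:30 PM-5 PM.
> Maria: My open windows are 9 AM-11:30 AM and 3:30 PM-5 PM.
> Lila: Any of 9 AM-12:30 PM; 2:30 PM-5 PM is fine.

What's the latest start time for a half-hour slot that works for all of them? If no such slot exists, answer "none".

16:30

Aarav ∩ Maria: 09:30-11:30, 15:30-17:00.
Aarav ∩ Maria ∩ Lila: 09:30-11:30, 15:30-17:00.
So the common availability across everyone is 09:30-11:30, 15:30-17:00.
The last common window of at least 30 minutes is 15:30-17:00; a 30-minute meeting can start as late as 16:30 and still end by 17:00.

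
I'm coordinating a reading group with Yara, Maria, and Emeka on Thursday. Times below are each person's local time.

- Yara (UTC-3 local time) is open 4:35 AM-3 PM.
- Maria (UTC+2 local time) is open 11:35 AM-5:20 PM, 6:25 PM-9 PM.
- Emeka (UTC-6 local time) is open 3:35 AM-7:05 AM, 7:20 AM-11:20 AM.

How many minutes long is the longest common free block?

210

Yara in UTC: 07:35-18:00 (add 3h to convert from UTC-3).
Maria in UTC: 09:35-15:20, 16:25-19:00 (subtract 2h to convert from UTC+2).
Emeka in UTC: 09:35-13:05, 13:20-17:20 (add 6h to convert from UTC-6).
Yara ∩ Maria: 09:35-15:20, 16:25-18:00.
Yara ∩ Maria ∩ Emeka: 09:35-13:05, 13:20-15:20, 16:25-17:20.
So the common availability across everyone is 09:35-13:05, 13:20-15:20, 16:25-17:20.
The longest is 09:35-13:05 at 210 minutes.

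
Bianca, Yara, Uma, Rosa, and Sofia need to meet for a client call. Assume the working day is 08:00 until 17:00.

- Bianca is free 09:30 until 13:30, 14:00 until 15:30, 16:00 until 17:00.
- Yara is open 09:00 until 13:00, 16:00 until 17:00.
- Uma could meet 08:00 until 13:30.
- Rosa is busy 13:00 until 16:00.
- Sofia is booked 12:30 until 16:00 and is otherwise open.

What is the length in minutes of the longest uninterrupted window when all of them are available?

Bianca free: 09:30-13:30, 14:00-15:30, 16:00-17:00.
Yara free: 09:00-13:00, 16:00-17:00.
Uma free: 08:00-13:30.
Rosa free: 08:00-13:00, 16:00-17:00 (invert busy blocks within the working day).
Sofia free: 08:00-12:30, 16:00-17:00 (invert busy blocks within the working day).
Bianca ∩ Yara: 09:30-13:00, 16:00-17:00.
Bianca ∩ Yara ∩ Uma: 09:30-13:00.
Bianca ∩ Yara ∩ Uma ∩ Rosa: 09:30-13:00.
Bianca ∩ Yara ∩ Uma ∩ Rosa ∩ Sofia: 09:30-12:30.
Those are the intersection windows.
The longest is 09:30-12:30 at 180 minutes.

180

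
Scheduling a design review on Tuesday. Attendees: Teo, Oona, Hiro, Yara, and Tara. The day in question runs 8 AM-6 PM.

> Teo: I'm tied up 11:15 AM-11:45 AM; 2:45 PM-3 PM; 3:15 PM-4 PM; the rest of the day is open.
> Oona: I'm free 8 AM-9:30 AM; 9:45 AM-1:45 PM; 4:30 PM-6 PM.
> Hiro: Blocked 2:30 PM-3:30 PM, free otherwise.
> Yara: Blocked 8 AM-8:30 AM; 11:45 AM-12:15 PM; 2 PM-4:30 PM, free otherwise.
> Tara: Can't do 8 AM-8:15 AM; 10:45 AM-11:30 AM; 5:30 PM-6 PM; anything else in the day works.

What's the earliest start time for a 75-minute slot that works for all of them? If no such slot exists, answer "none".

Teo free: 08:00-11:15, 11:45-14:45, 15:00-15:15, 16:00-18:00 (invert busy blocks within the working day).
Oona free: 08:00-09:30, 09:45-13:45, 16:30-18:00.
Hiro free: 08:00-14:30, 15:30-18:00 (invert busy blocks within the working day).
Yara free: 08:30-11:45, 12:15-14:00, 16:30-18:00 (invert busy blocks within the working day).
Tara free: 08:15-10:45, 11:30-17:30 (invert busy blocks within the working day).
Teo ∩ Oona: 08:00-09:30, 09:45-11:15, 11:45-13:45, 16:30-18:00.
Teo ∩ Oona ∩ Hiro: 08:00-09:30, 09:45-11:15, 11:45-13:45, 16:30-18:00.
Teo ∩ Oona ∩ Hiro ∩ Yara: 08:30-09:30, 09:45-11:15, 12:15-13:45, 16:30-18:00.
Teo ∩ Oona ∩ Hiro ∩ Yara ∩ Tara: 08:30-09:30, 09:45-10:45, 12:15-13:45, 16:30-17:30.
The first common window of at least 75 minutes is 12:15-13:45, so the earliest start is 12:15.

12:15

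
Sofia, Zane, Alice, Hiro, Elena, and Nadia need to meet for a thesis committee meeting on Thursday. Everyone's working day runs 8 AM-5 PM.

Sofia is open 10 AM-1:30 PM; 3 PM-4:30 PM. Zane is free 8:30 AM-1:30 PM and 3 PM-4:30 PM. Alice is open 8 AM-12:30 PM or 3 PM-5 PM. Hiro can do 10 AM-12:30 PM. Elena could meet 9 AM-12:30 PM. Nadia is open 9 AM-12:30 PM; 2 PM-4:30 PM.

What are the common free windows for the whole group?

Sofia ∩ Zane: 10:00-13:30, 15:00-16:30.
Sofia ∩ Zane ∩ Alice: 10:00-12:30, 15:00-16:30.
Sofia ∩ Zane ∩ Alice ∩ Hiro: 10:00-12:30.
Sofia ∩ Zane ∩ Alice ∩ Hiro ∩ Elena: 10:00-12:30.
Sofia ∩ Zane ∩ Alice ∩ Hiro ∩ Elena ∩ Nadia: 10:00-12:30.
Those are the intersection windows.

10:00-12:30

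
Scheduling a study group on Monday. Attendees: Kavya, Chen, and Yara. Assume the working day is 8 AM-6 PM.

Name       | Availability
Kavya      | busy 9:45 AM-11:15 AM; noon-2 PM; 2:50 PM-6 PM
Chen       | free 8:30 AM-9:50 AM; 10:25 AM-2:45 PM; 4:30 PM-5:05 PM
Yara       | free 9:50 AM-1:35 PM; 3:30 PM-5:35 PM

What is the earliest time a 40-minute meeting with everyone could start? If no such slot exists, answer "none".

11:15

Kavya free: 08:00-09:45, 11:15-12:00, 14:00-14:50 (invert busy blocks within the working day).
Chen free: 08:30-09:50, 10:25-14:45, 16:30-17:05.
Yara free: 09:50-13:35, 15:30-17:35.
Kavya ∩ Chen: 08:30-09:45, 11:15-12:00, 14:00-14:45.
Kavya ∩ Chen ∩ Yara: 11:15-12:00.
The first common window of at least 40 minutes is 11:15-12:00, so the earliest start is 11:15.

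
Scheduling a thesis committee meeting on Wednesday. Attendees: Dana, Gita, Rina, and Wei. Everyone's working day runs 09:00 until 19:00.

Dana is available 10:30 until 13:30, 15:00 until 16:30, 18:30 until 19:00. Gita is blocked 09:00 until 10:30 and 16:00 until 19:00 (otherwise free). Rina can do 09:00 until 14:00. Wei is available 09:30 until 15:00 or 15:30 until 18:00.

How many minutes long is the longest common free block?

Dana free: 10:30-13:30, 15:00-16:30, 18:30-19:00.
Gita free: 10:30-16:00 (invert busy blocks within the working day).
Rina free: 09:00-14:00.
Wei free: 09:30-15:00, 15:30-18:00.
Dana ∩ Gita: 10:30-13:30, 15:00-16:00.
Dana ∩ Gita ∩ Rina: 10:30-13:30.
Dana ∩ Gita ∩ Rina ∩ Wei: 10:30-13:30.
The longest is 10:30-13:30 at 180 minutes.

180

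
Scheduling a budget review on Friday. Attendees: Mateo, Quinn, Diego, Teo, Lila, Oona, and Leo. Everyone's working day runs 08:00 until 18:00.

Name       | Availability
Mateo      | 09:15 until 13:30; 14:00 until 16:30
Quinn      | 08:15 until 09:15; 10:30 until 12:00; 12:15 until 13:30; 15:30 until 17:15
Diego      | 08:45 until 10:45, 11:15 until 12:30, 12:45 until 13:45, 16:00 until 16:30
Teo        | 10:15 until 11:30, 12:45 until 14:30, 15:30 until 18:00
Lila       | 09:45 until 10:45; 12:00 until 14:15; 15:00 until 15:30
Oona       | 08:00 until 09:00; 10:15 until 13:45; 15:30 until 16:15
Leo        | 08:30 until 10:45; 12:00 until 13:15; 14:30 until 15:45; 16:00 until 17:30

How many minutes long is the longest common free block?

30

Mateo ∩ Quinn: 10:30-12:00, 12:15-13:30, 15:30-16:30.
Mateo ∩ Quinn ∩ Diego: 10:30-10:45, 11:15-12:00, 12:15-12:30, 12:45-13:30, 16:00-16:30.
Mateo ∩ Quinn ∩ Diego ∩ Teo: 10:30-10:45, 11:15-11:30, 12:45-13:30, 16:00-16:30.
Mateo ∩ Quinn ∩ Diego ∩ Teo ∩ Lila: 10:30-10:45, 12:45-13:30.
Mateo ∩ Quinn ∩ Diego ∩ Teo ∩ Lila ∩ Oona: 10:30-10:45, 12:45-13:30.
Mateo ∩ Quinn ∩ Diego ∩ Teo ∩ Lila ∩ Oona ∩ Leo: 10:30-10:45, 12:45-13:15.
The longest is 12:45-13:15 at 30 minutes.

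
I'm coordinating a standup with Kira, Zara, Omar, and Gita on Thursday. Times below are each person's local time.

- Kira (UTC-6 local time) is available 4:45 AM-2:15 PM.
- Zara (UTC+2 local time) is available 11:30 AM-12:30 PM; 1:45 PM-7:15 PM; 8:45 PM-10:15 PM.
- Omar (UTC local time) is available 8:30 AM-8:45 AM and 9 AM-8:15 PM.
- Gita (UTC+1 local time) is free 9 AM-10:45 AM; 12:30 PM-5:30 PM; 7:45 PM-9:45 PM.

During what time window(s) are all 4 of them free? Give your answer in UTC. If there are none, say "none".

11:45-16:30, 18:45-20:15

Kira in UTC: 10:45-20:15 (add 6h to convert from UTC-6).
Zara in UTC: 09:30-10:30, 11:45-17:15, 18:45-20:15 (subtract 2h to convert from UTC+2).
Omar in UTC: 08:30-08:45, 09:00-20:15.
Gita in UTC: 08:00-09:45, 11:30-16:30, 18:45-20:45 (subtract 1h to convert from UTC+1).
Kira ∩ Zara: 11:45-17:15, 18:45-20:15.
Kira ∩ Zara ∩ Omar: 11:45-17:15, 18:45-20:15.
Kira ∩ Zara ∩ Omar ∩ Gita: 11:45-16:30, 18:45-20:15.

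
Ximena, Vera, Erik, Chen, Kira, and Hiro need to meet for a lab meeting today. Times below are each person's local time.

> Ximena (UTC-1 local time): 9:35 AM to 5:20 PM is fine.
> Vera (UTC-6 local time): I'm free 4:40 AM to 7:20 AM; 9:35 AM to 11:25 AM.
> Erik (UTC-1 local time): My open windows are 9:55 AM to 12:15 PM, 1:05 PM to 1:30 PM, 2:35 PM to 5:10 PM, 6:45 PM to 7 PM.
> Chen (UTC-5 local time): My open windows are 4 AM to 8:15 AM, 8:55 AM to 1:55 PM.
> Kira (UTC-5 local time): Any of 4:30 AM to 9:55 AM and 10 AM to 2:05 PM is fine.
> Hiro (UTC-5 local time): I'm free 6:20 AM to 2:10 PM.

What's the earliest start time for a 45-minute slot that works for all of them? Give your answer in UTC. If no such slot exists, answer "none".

11:20

Ximena in UTC: 10:35-18:20 (add 1h to convert from UTC-1).
Vera in UTC: 10:40-13:20, 15:35-17:25 (add 6h to convert from UTC-6).
Erik in UTC: 10:55-13:15, 14:05-14:30, 15:35-18:10, 19:45-20:00 (add 1h to convert from UTC-1).
Chen in UTC: 09:00-13:15, 13:55-18:55 (add 5h to convert from UTC-5).
Kira in UTC: 09:30-14:55, 15:00-19:05 (add 5h to convert from UTC-5).
Hiro in UTC: 11:20-19:10 (add 5h to convert from UTC-5).
Ximena ∩ Vera: 10:40-13:20, 15:35-17:25.
Ximena ∩ Vera ∩ Erik: 10:55-13:15, 15:35-17:25.
Ximena ∩ Vera ∩ Erik ∩ Chen: 10:55-13:15, 15:35-17:25.
Ximena ∩ Vera ∩ Erik ∩ Chen ∩ Kira: 10:55-13:15, 15:35-17:25.
Ximena ∩ Vera ∩ Erik ∩ Chen ∩ Kira ∩ Hiro: 11:20-13:15, 15:35-17:25.
The first common window of at least 45 minutes is 11:20-13:15, so the earliest start is 11:20.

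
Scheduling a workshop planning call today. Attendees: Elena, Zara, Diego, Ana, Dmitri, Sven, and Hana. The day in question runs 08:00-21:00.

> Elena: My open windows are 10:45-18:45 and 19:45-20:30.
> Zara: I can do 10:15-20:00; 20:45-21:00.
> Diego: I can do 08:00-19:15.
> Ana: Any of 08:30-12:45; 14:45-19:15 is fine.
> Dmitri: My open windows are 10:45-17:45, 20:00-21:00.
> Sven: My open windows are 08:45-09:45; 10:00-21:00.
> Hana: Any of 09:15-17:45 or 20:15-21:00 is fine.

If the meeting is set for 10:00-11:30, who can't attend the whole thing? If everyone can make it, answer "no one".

Dmitri, Elena, Zara

Elena: not fully free for 10:00-11:30. Zara: not fully free for 10:00-11:30. Diego: free for 10:00-11:30. Ana: free for 10:00-11:30. Dmitri: not fully free for 10:00-11:30. Sven: free for 10:00-11:30. Hana: free for 10:00-11:30.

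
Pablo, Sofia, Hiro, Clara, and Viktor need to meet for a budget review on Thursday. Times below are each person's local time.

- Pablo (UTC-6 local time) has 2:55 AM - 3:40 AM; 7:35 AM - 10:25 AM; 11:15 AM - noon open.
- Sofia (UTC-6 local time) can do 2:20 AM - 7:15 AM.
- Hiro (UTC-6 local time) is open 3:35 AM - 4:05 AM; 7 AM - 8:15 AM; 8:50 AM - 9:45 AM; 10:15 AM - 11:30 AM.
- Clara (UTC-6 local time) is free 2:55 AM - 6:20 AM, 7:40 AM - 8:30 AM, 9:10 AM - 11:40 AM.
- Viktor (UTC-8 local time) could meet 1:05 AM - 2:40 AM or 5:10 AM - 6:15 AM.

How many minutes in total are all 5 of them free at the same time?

5

Pablo in UTC: 08:55-09:40, 13:35-16:25, 17:15-18:00 (add 6h to convert from UTC-6).
Sofia in UTC: 08:20-13:15 (add 6h to convert from UTC-6).
Hiro in UTC: 09:35-10:05, 13:00-14:15, 14:50-15:45, 16:15-17:30 (add 6h to convert from UTC-6).
Clara in UTC: 08:55-12:20, 13:40-14:30, 15:10-17:40 (add 6h to convert from UTC-6).
Viktor in UTC: 09:05-10:40, 13:10-14:15 (add 8h to convert from UTC-8).
Pablo ∩ Sofia: 08:55-09:40.
Pablo ∩ Sofia ∩ Hiro: 09:35-09:40.
Pablo ∩ Sofia ∩ Hiro ∩ Clara: 09:35-09:40.
Pablo ∩ Sofia ∩ Hiro ∩ Clara ∩ Viktor: 09:35-09:40.
That's a single block of 5 minutes.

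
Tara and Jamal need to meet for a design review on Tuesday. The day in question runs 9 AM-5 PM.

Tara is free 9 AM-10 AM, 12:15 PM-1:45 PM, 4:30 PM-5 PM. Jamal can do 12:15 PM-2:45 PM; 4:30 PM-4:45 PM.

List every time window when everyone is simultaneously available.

12:15-13:45, 16:30-16:45

Tara ∩ Jamal: 12:15-13:45, 16:30-16:45.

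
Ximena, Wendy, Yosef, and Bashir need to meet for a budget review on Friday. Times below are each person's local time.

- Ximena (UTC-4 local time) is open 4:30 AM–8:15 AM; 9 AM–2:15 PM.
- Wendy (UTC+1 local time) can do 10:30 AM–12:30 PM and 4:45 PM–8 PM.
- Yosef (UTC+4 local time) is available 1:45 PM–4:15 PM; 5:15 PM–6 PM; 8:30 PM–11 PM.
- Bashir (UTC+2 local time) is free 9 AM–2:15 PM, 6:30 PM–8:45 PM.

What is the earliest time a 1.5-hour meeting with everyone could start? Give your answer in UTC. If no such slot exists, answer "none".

09:45

Ximena in UTC: 08:30-12:15, 13:00-18:15 (add 4h to convert from UTC-4).
Wendy in UTC: 09:30-11:30, 15:45-19:00 (subtract 1h to convert from UTC+1).
Yosef in UTC: 09:45-12:15, 13:15-14:00, 16:30-19:00 (subtract 4h to convert from UTC+4).
Bashir in UTC: 07:00-12:15, 16:30-18:45 (subtract 2h to convert from UTC+2).
Ximena ∩ Wendy: 09:30-11:30, 15:45-18:15.
Ximena ∩ Wendy ∩ Yosef: 09:45-11:30, 16:30-18:15.
Ximena ∩ Wendy ∩ Yosef ∩ Bashir: 09:45-11:30, 16:30-18:15.
The first common window of at least 90 minutes is 09:45-11:30, so the earliest start is 09:45.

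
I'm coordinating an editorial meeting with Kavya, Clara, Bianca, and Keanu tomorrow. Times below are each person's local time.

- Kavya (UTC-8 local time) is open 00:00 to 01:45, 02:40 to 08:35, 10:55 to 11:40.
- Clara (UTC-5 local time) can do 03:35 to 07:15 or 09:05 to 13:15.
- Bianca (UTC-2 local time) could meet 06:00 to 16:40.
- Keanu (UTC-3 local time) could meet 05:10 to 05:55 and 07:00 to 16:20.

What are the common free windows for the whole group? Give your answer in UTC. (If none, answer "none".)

Kavya in UTC: 08:00-09:45, 10:40-16:35, 18:55-19:40 (add 8h to convert from UTC-8).
Clara in UTC: 08:35-12:15, 14:05-18:15 (add 5h to convert from UTC-5).
Bianca in UTC: 08:00-18:40 (add 2h to convert from UTC-2).
Keanu in UTC: 08:10-08:55, 10:00-19:20 (add 3h to convert from UTC-3).
Kavya ∩ Clara: 08:35-09:45, 10:40-12:15, 14:05-16:35.
Kavya ∩ Clara ∩ Bianca: 08:35-09:45, 10:40-12:15, 14:05-16:35.
Kavya ∩ Clara ∩ Bianca ∩ Keanu: 08:35-08:55, 10:40-12:15, 14:05-16:35.
Those are the intersection windows.

08:35-08:55, 10:40-12:15, 14:05-16:35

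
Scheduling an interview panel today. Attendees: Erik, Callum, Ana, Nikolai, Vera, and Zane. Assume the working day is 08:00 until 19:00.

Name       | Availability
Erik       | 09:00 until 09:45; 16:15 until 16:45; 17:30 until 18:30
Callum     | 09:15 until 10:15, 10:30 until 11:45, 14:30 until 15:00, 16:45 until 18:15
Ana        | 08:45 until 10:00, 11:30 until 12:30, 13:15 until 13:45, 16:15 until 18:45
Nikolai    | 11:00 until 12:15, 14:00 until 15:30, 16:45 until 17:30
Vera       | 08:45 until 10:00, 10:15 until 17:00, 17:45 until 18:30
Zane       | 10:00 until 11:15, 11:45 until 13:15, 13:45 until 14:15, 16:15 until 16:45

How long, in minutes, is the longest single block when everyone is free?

0

Erik ∩ Callum: 09:15-09:45, 17:30-18:15.
Erik ∩ Callum ∩ Ana: 09:15-09:45, 17:30-18:15.
Erik ∩ Callum ∩ Ana ∩ Nikolai: ∅.
Erik ∩ Callum ∩ Ana ∩ Nikolai ∩ Vera: ∅.
Erik ∩ Callum ∩ Ana ∩ Nikolai ∩ Vera ∩ Zane: ∅.
There is no time when everyone is free.
No common window exists, so the longest block is 0 minutes.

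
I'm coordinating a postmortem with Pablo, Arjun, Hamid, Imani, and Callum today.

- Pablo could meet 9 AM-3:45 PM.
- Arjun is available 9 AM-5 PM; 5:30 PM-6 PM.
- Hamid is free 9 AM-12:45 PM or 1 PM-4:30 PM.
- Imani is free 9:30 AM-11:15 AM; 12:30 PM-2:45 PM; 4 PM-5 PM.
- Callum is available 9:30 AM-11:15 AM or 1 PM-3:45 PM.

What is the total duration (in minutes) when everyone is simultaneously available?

Pablo ∩ Arjun: 09:00-15:45.
Pablo ∩ Arjun ∩ Hamid: 09:00-12:45, 13:00-15:45.
Pablo ∩ Arjun ∩ Hamid ∩ Imani: 09:30-11:15, 12:30-12:45, 13:00-14:45.
Pablo ∩ Arjun ∩ Hamid ∩ Imani ∩ Callum: 09:30-11:15, 13:00-14:45.
So the common availability across everyone is 09:30-11:15, 13:00-14:45.
Summing the common windows: 105 + 105 = 210 minutes.

210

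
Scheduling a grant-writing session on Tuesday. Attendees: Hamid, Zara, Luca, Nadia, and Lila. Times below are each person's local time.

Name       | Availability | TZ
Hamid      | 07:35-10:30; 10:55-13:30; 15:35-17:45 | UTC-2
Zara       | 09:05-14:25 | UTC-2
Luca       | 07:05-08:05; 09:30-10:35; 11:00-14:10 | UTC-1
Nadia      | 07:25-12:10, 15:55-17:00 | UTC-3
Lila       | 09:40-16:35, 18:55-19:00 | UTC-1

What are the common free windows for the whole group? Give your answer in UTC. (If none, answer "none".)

Hamid in UTC: 09:35-12:30, 12:55-15:30, 17:35-19:45 (add 2h to convert from UTC-2).
Zara in UTC: 11:05-16:25 (add 2h to convert from UTC-2).
Luca in UTC: 08:05-09:05, 10:30-11:35, 12:00-15:10 (add 1h to convert from UTC-1).
Nadia in UTC: 10:25-15:10, 18:55-20:00 (add 3h to convert from UTC-3).
Lila in UTC: 10:40-17:35, 19:55-20:00 (add 1h to convert from UTC-1).
Hamid ∩ Zara: 11:05-12:30, 12:55-15:30.
Hamid ∩ Zara ∩ Luca: 11:05-11:35, 12:00-12:30, 12:55-15:10.
Hamid ∩ Zara ∩ Luca ∩ Nadia: 11:05-11:35, 12:00-12:30, 12:55-15:10.
Hamid ∩ Zara ∩ Luca ∩ Nadia ∩ Lila: 11:05-11:35, 12:00-12:30, 12:55-15:10.
Those are the intersection windows.

11:05-11:35, 12:00-12:30, 12:55-15:10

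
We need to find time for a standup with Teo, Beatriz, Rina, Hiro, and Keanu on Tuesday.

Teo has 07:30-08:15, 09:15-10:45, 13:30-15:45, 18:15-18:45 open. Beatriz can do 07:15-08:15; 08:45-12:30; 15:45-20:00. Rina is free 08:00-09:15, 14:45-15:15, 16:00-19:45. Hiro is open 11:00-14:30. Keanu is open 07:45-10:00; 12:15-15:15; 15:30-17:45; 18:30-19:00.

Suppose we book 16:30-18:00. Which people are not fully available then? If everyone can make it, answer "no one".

Hiro, Keanu, Teo

Teo: not fully free for 16:30-18:00. Beatriz: free for 16:30-18:00. Rina: free for 16:30-18:00. Hiro: not fully free for 16:30-18:00. Keanu: not fully free for 16:30-18:00.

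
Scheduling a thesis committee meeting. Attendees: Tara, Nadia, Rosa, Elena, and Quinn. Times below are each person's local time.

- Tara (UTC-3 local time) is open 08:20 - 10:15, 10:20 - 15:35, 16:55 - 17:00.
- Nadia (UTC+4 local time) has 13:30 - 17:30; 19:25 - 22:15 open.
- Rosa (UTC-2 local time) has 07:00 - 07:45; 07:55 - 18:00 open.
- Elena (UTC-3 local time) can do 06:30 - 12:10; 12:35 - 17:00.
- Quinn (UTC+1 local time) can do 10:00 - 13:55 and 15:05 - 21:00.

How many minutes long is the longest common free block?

Tara in UTC: 11:20-13:15, 13:20-18:35, 19:55-20:00 (add 3h to convert from UTC-3).
Nadia in UTC: 09:30-13:30, 15:25-18:15 (subtract 4h to convert from UTC+4).
Rosa in UTC: 09:00-09:45, 09:55-20:00 (add 2h to convert from UTC-2).
Elena in UTC: 09:30-15:10, 15:35-20:00 (add 3h to convert from UTC-3).
Quinn in UTC: 09:00-12:55, 14:05-20:00 (subtract 1h to convert from UTC+1).
Tara ∩ Nadia: 11:20-13:15, 13:20-13:30, 15:25-18:15.
Tara ∩ Nadia ∩ Rosa: 11:20-13:15, 13:20-13:30, 15:25-18:15.
Tara ∩ Nadia ∩ Rosa ∩ Elena: 11:20-13:15, 13:20-13:30, 15:35-18:15.
Tara ∩ Nadia ∩ Rosa ∩ Elena ∩ Quinn: 11:20-12:55, 15:35-18:15.
So the common availability across everyone is 11:20-12:55, 15:35-18:15.
The longest is 15:35-18:15 at 160 minutes.

160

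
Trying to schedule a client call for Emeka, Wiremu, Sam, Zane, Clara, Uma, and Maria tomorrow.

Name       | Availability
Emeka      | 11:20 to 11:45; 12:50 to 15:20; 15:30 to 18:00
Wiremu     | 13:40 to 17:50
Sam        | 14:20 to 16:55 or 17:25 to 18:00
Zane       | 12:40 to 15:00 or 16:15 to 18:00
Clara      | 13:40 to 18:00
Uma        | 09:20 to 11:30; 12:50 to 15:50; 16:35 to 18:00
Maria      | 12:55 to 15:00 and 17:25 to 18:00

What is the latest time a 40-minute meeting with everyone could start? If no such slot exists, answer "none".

14:20

Emeka ∩ Wiremu: 13:40-15:20, 15:30-17:50.
Emeka ∩ Wiremu ∩ Sam: 14:20-15:20, 15:30-16:55, 17:25-17:50.
Emeka ∩ Wiremu ∩ Sam ∩ Zane: 14:20-15:00, 16:15-16:55, 17:25-17:50.
Emeka ∩ Wiremu ∩ Sam ∩ Zane ∩ Clara: 14:20-15:00, 16:15-16:55, 17:25-17:50.
Emeka ∩ Wiremu ∩ Sam ∩ Zane ∩ Clara ∩ Uma: 14:20-15:00, 16:35-16:55, 17:25-17:50.
Emeka ∩ Wiremu ∩ Sam ∩ Zane ∩ Clara ∩ Uma ∩ Maria: 14:20-15:00, 17:25-17:50.
Those are the intersection windows.
The last common window of at least 40 minutes is 14:20-15:00; a 40-minute meeting can start as late as 14:20 and still end by 15:00.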